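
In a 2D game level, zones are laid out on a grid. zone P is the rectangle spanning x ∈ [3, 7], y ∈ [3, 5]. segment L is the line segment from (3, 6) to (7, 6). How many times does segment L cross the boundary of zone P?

The segment lies entirely outside zone P and never meets its boundary.

0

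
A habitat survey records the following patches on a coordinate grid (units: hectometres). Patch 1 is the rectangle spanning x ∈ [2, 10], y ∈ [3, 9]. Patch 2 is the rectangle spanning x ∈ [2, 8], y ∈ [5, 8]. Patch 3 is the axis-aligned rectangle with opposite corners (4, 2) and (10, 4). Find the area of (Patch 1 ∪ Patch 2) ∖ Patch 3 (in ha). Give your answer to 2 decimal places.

|Patch 1 ∪ Patch 2| = 48.
|(Patch 1 ∪ Patch 2) ∩ Patch 3| = 6.
|(Patch 1 ∪ Patch 2) ∖ Patch 3| = 48 − 6 = 42.00.

42.00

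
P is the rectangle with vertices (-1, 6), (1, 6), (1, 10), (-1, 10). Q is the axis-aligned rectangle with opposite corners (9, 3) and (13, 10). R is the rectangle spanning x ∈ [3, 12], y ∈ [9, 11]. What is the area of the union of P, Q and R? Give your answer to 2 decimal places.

51.00

By inclusion–exclusion:
Individual areas: |P| = 8, |Q| = 28, |R| = 18.
|P∩Q| = 0 (no overlap).
|P∩R| = 0 (no overlap).
|Q∩R|: x∈[9,12], y∈[9,10] → 3·1 = 3.
|P∩Q∩R| = 0.
|P ∪ Q ∪ R| = 54 − 3 + 0 = 51.00.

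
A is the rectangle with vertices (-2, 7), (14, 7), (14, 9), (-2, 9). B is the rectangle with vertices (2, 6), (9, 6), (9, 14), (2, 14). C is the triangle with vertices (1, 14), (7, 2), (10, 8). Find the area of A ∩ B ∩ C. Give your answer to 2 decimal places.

The intersection is the polygon with vertices (9,7), (4.5,7), (3.5,9), (8.5,9), (9,8.667).
By the shoelace formula its area is 9.92.

9.92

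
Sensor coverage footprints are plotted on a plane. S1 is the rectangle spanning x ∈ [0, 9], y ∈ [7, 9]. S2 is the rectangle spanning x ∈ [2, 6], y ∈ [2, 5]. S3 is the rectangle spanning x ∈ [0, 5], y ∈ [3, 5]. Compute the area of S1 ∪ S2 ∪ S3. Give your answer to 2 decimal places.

By inclusion–exclusion:
Individual areas: |S1| = 18, |S2| = 12, |S3| = 10.
|S1∩S2| = 0 (no overlap).
|S1∩S3| = 0 (no overlap).
|S2∩S3|: x∈[2,5], y∈[3,5] → 3·2 = 6.
|S1∩S2∩S3| = 0.
|S1 ∪ S2 ∪ S3| = 40 − 6 + 0 = 34.00.

34.00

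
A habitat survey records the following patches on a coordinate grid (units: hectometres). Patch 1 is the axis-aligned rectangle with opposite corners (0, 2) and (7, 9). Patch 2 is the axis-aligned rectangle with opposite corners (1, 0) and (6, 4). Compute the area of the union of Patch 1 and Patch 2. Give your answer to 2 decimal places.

By inclusion–exclusion:
Individual areas: |Patch 1| = 49, |Patch 2| = 20.
|Patch 1∩Patch 2|: x∈[1,6], y∈[2,4] → 5·2 = 10.
|Patch 1 ∪ Patch 2| = 69 − 10 = 59.00.

59.00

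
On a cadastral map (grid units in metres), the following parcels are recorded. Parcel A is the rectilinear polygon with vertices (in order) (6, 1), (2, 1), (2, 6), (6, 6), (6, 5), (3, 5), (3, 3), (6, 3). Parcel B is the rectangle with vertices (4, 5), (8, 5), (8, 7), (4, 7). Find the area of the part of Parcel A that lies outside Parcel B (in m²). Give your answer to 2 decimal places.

12.00

|Parcel A| = 14, |Parcel A∩Parcel B| = 2.
|Parcel A ∖ Parcel B| = |Parcel A| − |Parcel A∩Parcel B| = 14 − 2 = 12.00.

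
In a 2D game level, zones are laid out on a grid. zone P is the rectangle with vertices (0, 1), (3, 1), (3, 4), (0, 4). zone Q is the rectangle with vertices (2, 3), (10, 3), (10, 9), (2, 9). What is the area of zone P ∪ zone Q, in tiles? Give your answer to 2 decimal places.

By inclusion–exclusion:
Individual areas: |zone P| = 9, |zone Q| = 48.
|zone P∩zone Q|: x∈[2,3], y∈[3,4] → 1·1 = 1.
|zone P ∪ zone Q| = 57 − 1 = 56.00.

56.00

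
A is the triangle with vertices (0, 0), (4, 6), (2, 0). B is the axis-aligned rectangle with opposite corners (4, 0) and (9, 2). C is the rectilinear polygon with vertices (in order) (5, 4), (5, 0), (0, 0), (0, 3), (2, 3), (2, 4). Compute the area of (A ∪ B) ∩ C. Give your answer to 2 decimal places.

7.33

|A ∪ B| = 16.
|(A ∪ B) ∩ C| = 7.33.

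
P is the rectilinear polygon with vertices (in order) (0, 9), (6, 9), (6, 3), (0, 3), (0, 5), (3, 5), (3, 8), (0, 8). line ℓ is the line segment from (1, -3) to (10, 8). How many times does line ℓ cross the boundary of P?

The segment meets the boundary at (6,3.111), (5.909,3).

2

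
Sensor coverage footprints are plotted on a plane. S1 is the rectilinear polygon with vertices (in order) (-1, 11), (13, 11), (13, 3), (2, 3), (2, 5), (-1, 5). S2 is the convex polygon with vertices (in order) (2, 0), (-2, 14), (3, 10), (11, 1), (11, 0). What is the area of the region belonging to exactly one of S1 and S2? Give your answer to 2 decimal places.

|S1| = 106, |S2| = 76, |S1∩S2| = 42.8313.
|S1 △ S2| = |S1| + |S2| − 2·|S1∩S2| = 106 + 76 − 85.6627 = 96.34.

96.34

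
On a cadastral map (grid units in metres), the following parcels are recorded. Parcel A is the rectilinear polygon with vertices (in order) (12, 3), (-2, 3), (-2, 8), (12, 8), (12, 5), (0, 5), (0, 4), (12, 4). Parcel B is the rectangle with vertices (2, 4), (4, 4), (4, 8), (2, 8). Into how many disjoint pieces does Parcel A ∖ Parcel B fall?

2

Parcel A ∖ Parcel B splits into 2 disjoint pieces (area 28, area 24).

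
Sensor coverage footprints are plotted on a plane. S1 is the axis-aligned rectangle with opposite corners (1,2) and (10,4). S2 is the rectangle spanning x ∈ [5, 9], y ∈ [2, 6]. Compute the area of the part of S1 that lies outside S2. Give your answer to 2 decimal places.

10.00

|S1∩S2|: x∈[5,9], y∈[2,4] → 4·2 = 8.
|S1| = 18.
|S1 ∖ S2| = |S1| − |S1∩S2| = 18 − 8 = 10.00.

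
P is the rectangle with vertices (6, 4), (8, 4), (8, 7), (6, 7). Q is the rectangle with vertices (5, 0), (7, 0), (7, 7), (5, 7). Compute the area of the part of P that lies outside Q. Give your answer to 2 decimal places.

|P∩Q|: x∈[6,7], y∈[4,7] → 1·3 = 3.
|P| = 6.
|P ∖ Q| = |P| − |P∩Q| = 6 − 3 = 3.00.

3.00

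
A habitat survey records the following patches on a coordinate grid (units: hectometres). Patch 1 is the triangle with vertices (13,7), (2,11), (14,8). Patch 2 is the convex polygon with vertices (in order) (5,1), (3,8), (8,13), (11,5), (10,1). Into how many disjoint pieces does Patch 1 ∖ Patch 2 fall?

2

Patch 1 ∖ Patch 2 splits into 2 disjoint pieces (area 4.1924, area 0.5333).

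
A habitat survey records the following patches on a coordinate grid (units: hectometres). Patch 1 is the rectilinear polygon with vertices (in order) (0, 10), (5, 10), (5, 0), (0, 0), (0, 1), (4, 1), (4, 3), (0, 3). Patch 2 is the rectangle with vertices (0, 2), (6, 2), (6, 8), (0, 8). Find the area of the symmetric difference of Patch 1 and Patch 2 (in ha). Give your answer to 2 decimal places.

|Patch 1| = 42, |Patch 2| = 36, |Patch 1∩Patch 2| = 26.
|Patch 1 △ Patch 2| = |Patch 1| + |Patch 2| − 2·|Patch 1∩Patch 2| = 42 + 36 − 52 = 26.00.

26.00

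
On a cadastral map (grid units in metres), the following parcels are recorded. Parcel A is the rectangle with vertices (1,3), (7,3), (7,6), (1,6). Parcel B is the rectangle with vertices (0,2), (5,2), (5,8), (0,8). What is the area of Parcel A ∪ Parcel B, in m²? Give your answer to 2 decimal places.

36.00

By inclusion–exclusion:
Individual areas: |Parcel A| = 18, |Parcel B| = 30.
|Parcel A∩Parcel B|: x∈[1,5], y∈[3,6] → 4·3 = 12.
|Parcel A ∪ Parcel B| = 48 − 12 = 36.00.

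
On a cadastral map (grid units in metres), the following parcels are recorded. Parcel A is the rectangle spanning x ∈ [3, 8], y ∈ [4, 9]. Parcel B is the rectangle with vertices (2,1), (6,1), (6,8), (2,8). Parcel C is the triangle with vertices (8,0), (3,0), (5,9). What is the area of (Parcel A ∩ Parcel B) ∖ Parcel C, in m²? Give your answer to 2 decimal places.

6.00

|Parcel A ∩ Parcel B| = 12.
|(Parcel A ∩ Parcel B) ∩ Parcel C| = 6.
|(Parcel A ∩ Parcel B) ∖ Parcel C| = 12 − 6 = 6.00.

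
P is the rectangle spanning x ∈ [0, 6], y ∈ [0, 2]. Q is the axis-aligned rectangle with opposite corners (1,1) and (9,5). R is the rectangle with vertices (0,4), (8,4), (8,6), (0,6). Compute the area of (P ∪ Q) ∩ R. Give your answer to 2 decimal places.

7.00

The region (P ∪ Q) ∩ R is the polygon with vertices (1,5), (8,5), (8,4), (1,4).
By the shoelace formula its area is 7.00.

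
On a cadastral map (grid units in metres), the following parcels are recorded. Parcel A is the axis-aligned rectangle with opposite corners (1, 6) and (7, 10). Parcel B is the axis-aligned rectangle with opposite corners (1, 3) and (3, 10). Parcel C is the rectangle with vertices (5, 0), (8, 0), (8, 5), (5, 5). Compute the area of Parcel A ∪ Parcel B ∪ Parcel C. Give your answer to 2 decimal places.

By inclusion–exclusion:
Individual areas: |Parcel A| = 24, |Parcel B| = 14, |Parcel C| = 15.
|Parcel A∩Parcel B|: x∈[1,3], y∈[6,10] → 2·4 = 8.
|Parcel A∩Parcel C| = 0 (no overlap).
|Parcel B∩Parcel C| = 0 (no overlap).
|Parcel A∩Parcel B∩Parcel C| = 0.
|Parcel A ∪ Parcel B ∪ Parcel C| = 53 − 8 + 0 = 45.00.

45.00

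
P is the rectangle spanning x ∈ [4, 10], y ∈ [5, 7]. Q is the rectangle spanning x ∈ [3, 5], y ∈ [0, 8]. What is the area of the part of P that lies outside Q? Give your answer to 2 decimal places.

|P∩Q|: x∈[4,5], y∈[5,7] → 1·2 = 2.
|P| = 12.
|P ∖ Q| = |P| − |P∩Q| = 12 − 2 = 10.00.

10.00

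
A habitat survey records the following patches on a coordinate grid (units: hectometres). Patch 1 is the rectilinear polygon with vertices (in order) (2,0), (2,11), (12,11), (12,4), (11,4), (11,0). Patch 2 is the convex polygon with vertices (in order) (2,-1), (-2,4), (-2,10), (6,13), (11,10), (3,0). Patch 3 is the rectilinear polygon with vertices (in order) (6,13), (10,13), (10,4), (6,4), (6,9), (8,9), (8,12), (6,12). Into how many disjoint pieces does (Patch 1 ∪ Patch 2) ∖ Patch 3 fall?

1

(Patch 1 ∪ Patch 2) ∖ Patch 3 is a single connected region.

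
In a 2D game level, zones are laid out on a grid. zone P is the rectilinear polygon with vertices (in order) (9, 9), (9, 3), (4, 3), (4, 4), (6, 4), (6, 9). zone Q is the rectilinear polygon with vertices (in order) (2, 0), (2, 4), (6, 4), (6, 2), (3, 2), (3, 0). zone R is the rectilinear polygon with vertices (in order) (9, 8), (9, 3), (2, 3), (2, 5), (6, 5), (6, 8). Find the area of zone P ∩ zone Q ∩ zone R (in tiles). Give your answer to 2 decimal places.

2.00

The intersection is the polygon with vertices (4,4), (6,4), (6,3), (4,3).
By the shoelace formula its area is 2.00.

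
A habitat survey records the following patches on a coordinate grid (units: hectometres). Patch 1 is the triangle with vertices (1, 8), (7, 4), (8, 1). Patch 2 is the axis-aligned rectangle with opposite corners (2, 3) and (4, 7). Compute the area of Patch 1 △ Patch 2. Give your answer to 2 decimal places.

|Patch 1| = 7, |Patch 2| = 8, |Patch 1∩Patch 2| = 1.25.
|Patch 1 △ Patch 2| = |Patch 1| + |Patch 2| − 2·|Patch 1∩Patch 2| = 7 + 8 − 2.5 = 12.50.

12.50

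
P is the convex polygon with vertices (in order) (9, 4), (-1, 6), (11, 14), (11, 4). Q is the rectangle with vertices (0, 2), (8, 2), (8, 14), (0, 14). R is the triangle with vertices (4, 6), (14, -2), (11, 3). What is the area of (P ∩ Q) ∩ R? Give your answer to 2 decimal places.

The region (P ∩ Q) ∩ R is the polygon with vertices (8,4.2), (5.667,4.667), (4,6), (8,4.286).
By the shoelace formula its area is 1.34.

1.34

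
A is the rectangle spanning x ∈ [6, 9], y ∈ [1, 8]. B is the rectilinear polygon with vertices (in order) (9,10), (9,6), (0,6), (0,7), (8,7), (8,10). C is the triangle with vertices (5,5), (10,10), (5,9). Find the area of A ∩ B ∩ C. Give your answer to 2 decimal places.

0.50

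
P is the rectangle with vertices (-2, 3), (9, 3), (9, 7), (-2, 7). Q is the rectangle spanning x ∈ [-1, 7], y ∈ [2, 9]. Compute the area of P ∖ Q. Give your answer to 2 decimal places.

12.00

|P∩Q|: x∈[-1,7], y∈[3,7] → 8·4 = 32.
|P| = 44.
|P ∖ Q| = |P| − |P∩Q| = 44 − 32 = 12.00.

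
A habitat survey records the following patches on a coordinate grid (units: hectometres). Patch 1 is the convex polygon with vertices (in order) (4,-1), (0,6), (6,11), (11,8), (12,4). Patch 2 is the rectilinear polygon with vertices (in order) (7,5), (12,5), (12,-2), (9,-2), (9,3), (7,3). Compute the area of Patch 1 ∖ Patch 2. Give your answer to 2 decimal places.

|Patch 1| = 82.5, |Patch 1∩Patch 2| = 9.6875.
|Patch 1 ∖ Patch 2| = |Patch 1| − |Patch 1∩Patch 2| = 82.5 − 9.6875 = 72.81.

72.81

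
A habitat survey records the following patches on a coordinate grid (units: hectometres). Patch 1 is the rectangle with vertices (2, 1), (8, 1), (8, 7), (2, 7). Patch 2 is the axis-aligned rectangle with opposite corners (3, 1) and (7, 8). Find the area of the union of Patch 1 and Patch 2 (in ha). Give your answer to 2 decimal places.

40.00

By inclusion–exclusion:
Individual areas: |Patch 1| = 36, |Patch 2| = 28.
|Patch 1∩Patch 2|: x∈[3,7], y∈[1,7] → 4·6 = 24.
|Patch 1 ∪ Patch 2| = 64 − 24 = 40.00.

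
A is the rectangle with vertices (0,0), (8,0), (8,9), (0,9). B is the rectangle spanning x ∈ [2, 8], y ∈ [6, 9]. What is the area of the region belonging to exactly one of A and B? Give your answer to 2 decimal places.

54.00

|A∩B|: x∈[2,8], y∈[6,9] → 6·3 = 18.
|A △ B| = |A| + |B| − 2·|A∩B| = 72 + 18 − 36 = 54.00.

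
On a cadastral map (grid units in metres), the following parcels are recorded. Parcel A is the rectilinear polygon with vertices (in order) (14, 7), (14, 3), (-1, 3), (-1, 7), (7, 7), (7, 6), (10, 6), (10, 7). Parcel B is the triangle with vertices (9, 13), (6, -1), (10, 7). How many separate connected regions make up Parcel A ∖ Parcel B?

2

Parcel A ∖ Parcel B splits into 2 disjoint pieces (area 19.75, area 32.5357).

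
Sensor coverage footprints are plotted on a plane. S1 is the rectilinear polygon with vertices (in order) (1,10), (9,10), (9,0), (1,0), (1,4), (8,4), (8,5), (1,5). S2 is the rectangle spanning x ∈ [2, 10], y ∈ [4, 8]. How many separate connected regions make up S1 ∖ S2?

S1 ∖ S2 splits into 2 disjoint pieces (area 19, area 32).

2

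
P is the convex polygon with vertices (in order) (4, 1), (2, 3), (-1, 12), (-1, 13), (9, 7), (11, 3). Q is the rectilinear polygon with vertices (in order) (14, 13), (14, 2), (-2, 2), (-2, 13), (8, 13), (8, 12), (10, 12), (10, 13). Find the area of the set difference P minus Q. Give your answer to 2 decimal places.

|P| = 69.5, |P∩Q| = 67.25.
|P ∖ Q| = |P| − |P∩Q| = 69.5 − 67.25 = 2.25.

2.25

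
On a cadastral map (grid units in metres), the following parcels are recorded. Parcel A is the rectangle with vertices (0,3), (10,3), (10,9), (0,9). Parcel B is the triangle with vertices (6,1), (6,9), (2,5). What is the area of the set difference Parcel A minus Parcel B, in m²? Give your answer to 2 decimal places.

|Parcel A| = 60, |Parcel A∩Parcel B| = 14.
|Parcel A ∖ Parcel B| = |Parcel A| − |Parcel A∩Parcel B| = 60 − 14 = 46.00.

46.00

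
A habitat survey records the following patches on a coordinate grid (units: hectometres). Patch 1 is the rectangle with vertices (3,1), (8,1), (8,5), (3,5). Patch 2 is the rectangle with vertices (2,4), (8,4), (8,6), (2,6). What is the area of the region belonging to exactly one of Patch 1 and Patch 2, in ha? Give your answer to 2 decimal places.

|Patch 1∩Patch 2|: x∈[3,8], y∈[4,5] → 5·1 = 5.
|Patch 1 △ Patch 2| = |Patch 1| + |Patch 2| − 2·|Patch 1∩Patch 2| = 20 + 12 − 10 = 22.00.

22.00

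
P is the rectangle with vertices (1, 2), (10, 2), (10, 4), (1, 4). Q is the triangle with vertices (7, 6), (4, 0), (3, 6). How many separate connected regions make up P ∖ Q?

P ∖ Q splits into 2 disjoint pieces (area 9, area 5).

2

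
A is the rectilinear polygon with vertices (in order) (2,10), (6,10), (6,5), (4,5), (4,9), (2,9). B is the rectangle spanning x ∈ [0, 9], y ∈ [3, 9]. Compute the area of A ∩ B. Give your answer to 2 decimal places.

8.00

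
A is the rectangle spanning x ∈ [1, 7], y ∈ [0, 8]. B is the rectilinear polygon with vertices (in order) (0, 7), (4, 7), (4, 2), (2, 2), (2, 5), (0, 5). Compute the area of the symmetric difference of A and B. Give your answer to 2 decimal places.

38.00

|A| = 48, |B| = 14, |A∩B| = 12.
|A △ B| = |A| + |B| − 2·|A∩B| = 48 + 14 − 24 = 38.00.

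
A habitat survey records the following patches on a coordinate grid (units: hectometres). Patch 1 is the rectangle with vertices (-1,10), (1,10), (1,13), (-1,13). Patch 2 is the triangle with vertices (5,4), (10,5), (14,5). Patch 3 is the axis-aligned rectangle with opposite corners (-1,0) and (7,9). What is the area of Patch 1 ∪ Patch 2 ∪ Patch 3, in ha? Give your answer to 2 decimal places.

79.82

By inclusion–exclusion:
Individual areas: |Patch 1| = 6, |Patch 2| = 2, |Patch 3| = 72.
|Patch 1∩Patch 2| = 0.
|Patch 1∩Patch 3| = 0 (no overlap).
|Patch 2∩Patch 3| = 0.1778.
|Patch 1∩Patch 2∩Patch 3| = 0.
|Patch 1 ∪ Patch 2 ∪ Patch 3| = 80 − 0.1778 + 0 = 79.82.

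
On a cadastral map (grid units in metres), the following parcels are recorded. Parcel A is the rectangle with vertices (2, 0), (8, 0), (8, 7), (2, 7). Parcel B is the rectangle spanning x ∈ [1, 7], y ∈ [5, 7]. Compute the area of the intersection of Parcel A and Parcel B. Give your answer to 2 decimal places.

10.00

|Parcel A∩Parcel B|: x∈[2,7], y∈[5,7] → 5·2 = 10.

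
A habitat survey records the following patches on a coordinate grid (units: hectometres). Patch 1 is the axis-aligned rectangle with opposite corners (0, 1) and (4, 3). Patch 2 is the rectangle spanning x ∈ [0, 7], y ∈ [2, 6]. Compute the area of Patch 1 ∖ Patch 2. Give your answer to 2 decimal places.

|Patch 1∩Patch 2|: x∈[0,4], y∈[2,3] → 4·1 = 4.
|Patch 1| = 8.
|Patch 1 ∖ Patch 2| = |Patch 1| − |Patch 1∩Patch 2| = 8 − 4 = 4.00.

4.00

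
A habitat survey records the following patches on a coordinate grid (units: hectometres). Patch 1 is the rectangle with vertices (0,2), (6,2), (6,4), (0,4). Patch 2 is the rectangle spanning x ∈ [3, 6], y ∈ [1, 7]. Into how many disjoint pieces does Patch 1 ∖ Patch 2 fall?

1

Patch 1 ∖ Patch 2 is a single connected region.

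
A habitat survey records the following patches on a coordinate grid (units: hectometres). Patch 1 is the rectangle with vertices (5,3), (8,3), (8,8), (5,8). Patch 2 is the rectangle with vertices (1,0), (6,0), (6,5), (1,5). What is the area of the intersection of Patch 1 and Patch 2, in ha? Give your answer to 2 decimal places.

2.00

|Patch 1∩Patch 2|: x∈[5,6], y∈[3,5] → 1·2 = 2.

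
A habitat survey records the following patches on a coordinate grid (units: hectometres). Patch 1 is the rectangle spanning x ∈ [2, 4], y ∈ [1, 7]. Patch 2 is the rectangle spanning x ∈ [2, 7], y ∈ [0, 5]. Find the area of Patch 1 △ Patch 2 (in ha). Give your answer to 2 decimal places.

|Patch 1∩Patch 2|: x∈[2,4], y∈[1,5] → 2·4 = 8.
|Patch 1 △ Patch 2| = |Patch 1| + |Patch 2| − 2·|Patch 1∩Patch 2| = 12 + 25 − 16 = 21.00.

21.00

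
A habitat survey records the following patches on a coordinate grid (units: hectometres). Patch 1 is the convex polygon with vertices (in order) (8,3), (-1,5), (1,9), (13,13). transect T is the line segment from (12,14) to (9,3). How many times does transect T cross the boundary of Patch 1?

The segment meets the boundary at (10.2,7.4), (11.6,12.533).

2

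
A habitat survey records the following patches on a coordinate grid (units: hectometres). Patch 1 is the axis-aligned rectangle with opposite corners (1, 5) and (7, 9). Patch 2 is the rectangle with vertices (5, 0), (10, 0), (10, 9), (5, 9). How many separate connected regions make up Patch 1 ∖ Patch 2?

1

Patch 1 ∖ Patch 2 is a single connected region.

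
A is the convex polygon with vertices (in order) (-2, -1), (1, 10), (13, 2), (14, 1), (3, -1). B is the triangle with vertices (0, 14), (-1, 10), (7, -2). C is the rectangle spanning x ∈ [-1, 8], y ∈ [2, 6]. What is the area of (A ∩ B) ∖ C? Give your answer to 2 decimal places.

8.32

|A ∩ B| = 13.8238.
|(A ∩ B) ∩ C| = 5.5.
|(A ∩ B) ∖ C| = 13.8238 − 5.5 = 8.32.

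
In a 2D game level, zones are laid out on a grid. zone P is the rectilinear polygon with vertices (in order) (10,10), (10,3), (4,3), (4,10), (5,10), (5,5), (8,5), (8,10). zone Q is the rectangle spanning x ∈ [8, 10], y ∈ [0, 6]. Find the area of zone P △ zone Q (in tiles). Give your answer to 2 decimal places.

|zone P| = 27, |zone Q| = 12, |zone P∩zone Q| = 6.
|zone P △ zone Q| = |zone P| + |zone Q| − 2·|zone P∩zone Q| = 27 + 12 − 12 = 27.00.

27.00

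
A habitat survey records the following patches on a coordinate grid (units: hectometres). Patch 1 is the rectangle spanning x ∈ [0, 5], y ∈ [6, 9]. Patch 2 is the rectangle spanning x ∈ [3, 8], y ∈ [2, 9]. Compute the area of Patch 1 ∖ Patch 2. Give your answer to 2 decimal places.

9.00

|Patch 1∩Patch 2|: x∈[3,5], y∈[6,9] → 2·3 = 6.
|Patch 1| = 15.
|Patch 1 ∖ Patch 2| = |Patch 1| − |Patch 1∩Patch 2| = 15 − 6 = 9.00.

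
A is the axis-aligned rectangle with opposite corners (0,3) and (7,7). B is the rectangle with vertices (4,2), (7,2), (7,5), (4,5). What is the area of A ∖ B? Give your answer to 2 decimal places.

|A∩B|: x∈[4,7], y∈[3,5] → 3·2 = 6.
|A| = 28.
|A ∖ B| = |A| − |A∩B| = 28 − 6 = 22.00.

22.00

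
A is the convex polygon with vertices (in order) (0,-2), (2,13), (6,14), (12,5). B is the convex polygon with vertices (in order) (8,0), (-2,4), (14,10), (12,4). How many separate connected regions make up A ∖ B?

2

A ∖ B splits into 2 disjoint pieces (area 12.0378, area 46.014).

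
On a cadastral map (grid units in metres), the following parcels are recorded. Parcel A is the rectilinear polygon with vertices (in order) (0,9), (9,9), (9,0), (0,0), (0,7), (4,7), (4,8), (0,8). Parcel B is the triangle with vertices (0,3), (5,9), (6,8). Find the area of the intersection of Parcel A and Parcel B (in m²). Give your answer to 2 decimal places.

5.23

The intersection is the polygon with vertices (4,7), (4,7.8), (5,9), (6,8), (0,3), (3.333,7).
By the shoelace formula its area is 5.23.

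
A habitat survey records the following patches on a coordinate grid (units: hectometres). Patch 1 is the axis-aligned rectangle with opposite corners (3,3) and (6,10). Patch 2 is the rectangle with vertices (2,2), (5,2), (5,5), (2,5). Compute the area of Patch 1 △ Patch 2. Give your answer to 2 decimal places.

|Patch 1∩Patch 2|: x∈[3,5], y∈[3,5] → 2·2 = 4.
|Patch 1 △ Patch 2| = |Patch 1| + |Patch 2| − 2·|Patch 1∩Patch 2| = 21 + 9 − 8 = 22.00.

22.00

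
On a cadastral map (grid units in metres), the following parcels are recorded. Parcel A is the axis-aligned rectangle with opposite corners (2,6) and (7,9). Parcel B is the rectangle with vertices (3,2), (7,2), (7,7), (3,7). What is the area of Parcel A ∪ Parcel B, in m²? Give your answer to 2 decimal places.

By inclusion–exclusion:
Individual areas: |Parcel A| = 15, |Parcel B| = 20.
|Parcel A∩Parcel B|: x∈[3,7], y∈[6,7] → 4·1 = 4.
|Parcel A ∪ Parcel B| = 35 − 4 = 31.00.

31.00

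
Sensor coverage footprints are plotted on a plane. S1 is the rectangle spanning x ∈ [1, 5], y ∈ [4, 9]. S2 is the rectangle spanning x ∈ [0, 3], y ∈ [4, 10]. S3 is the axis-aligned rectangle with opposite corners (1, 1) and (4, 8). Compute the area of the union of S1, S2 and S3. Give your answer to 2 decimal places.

37.00

By inclusion–exclusion:
Individual areas: |S1| = 20, |S2| = 18, |S3| = 21.
|S1∩S2|: x∈[1,3], y∈[4,9] → 2·5 = 10.
|S1∩S3|: x∈[1,4], y∈[4,8] → 3·4 = 12.
|S2∩S3|: x∈[1,3], y∈[4,8] → 2·4 = 8.
|S1∩S2∩S3| = 8.
|S1 ∪ S2 ∪ S3| = 59 − 30 + 8 = 37.00.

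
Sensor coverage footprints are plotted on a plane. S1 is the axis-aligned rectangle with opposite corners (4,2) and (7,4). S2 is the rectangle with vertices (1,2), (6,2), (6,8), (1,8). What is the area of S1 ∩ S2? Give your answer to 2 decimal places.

|S1∩S2|: x∈[4,6], y∈[2,4] → 2·2 = 4.

4.00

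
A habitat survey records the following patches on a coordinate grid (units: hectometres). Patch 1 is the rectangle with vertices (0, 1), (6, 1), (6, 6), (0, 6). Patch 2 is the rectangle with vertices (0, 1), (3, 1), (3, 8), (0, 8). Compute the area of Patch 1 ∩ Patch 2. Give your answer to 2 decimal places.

15.00

|Patch 1∩Patch 2|: x∈[0,3], y∈[1,6] → 3·5 = 15.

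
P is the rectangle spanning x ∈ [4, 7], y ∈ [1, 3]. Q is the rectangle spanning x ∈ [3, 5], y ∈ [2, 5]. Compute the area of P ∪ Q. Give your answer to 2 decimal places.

11.00

By inclusion–exclusion:
Individual areas: |P| = 6, |Q| = 6.
|P∩Q|: x∈[4,5], y∈[2,3] → 1·1 = 1.
|P ∪ Q| = 12 − 1 = 11.00.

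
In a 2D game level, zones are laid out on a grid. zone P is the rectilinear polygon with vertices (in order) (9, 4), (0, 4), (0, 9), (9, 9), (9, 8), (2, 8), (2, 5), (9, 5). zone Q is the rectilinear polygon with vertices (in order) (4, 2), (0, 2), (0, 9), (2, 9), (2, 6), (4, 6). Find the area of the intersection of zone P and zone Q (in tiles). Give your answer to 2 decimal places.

The intersection is the polygon with vertices (0,4), (0,9), (2,9), (2,8), (2,6), (2,5), (4,5), (4,4).
By the shoelace formula its area is 12.00.

12.00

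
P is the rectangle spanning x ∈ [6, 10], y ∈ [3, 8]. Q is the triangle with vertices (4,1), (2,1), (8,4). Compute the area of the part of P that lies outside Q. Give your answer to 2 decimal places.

|P| = 20, |P∩Q| = 0.3333.
|P ∖ Q| = |P| − |P∩Q| = 20 − 0.3333 = 19.67.

19.67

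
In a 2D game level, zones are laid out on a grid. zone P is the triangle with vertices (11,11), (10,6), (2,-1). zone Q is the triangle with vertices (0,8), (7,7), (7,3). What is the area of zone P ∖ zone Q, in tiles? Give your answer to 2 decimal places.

|zone P| = 16.5, |zone P∩zone Q| = 1.6922.
|zone P ∖ zone Q| = |zone P| − |zone P∩zone Q| = 16.5 − 1.6922 = 14.81.

14.81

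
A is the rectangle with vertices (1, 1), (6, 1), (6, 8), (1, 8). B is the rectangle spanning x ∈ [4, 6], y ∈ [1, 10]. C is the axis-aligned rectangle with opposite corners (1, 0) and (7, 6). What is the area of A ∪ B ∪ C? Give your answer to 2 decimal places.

By inclusion–exclusion:
Individual areas: |A| = 35, |B| = 18, |C| = 36.
|A∩B|: x∈[4,6], y∈[1,8] → 2·7 = 14.
|A∩C|: x∈[1,6], y∈[1,6] → 5·5 = 25.
|B∩C|: x∈[4,6], y∈[1,6] → 2·5 = 10.
|A∩B∩C| = 10.
|A ∪ B ∪ C| = 89 − 49 + 10 = 50.00.

50.00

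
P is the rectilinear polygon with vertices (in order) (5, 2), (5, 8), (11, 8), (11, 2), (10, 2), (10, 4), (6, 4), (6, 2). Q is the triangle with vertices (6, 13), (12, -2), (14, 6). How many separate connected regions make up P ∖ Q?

2

P ∖ Q splits into 2 disjoint pieces (area 17.2, area 0.2).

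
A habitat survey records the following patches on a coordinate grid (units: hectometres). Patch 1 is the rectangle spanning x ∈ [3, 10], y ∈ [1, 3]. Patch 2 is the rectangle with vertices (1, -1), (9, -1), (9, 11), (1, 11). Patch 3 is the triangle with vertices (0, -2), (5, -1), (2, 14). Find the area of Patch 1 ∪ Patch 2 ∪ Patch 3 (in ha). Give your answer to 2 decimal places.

By inclusion–exclusion:
Individual areas: |Patch 1| = 14, |Patch 2| = 96, |Patch 3| = 39.
|Patch 1∩Patch 2|: x∈[3,9], y∈[1,3] → 6·2 = 12.
|Patch 1∩Patch 3| = 2.8.
|Patch 2∩Patch 3| = 32.0375.
|Patch 1∩Patch 2∩Patch 3| = 2.8.
|Patch 1 ∪ Patch 2 ∪ Patch 3| = 149 − 46.8375 + 2.8 = 104.96.

104.96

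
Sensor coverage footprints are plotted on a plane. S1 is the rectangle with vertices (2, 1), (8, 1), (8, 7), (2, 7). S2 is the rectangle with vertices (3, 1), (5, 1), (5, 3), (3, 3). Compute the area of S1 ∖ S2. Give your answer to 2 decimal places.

|S1∩S2|: x∈[3,5], y∈[1,3] → 2·2 = 4.
|S1| = 36.
|S1 ∖ S2| = |S1| − |S1∩S2| = 36 − 4 = 32.00.

32.00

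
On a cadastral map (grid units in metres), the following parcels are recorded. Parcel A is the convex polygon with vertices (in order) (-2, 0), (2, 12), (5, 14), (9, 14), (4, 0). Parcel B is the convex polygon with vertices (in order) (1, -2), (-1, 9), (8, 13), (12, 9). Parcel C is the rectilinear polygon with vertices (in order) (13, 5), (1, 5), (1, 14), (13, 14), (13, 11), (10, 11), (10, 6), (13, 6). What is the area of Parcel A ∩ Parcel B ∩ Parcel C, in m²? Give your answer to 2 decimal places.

38.52

The intersection is the polygon with vertices (8,13), (8.474,12.526), (5.786,5), (1,5), (1,9), (1.348,10.043).
By the shoelace formula its area is 38.52.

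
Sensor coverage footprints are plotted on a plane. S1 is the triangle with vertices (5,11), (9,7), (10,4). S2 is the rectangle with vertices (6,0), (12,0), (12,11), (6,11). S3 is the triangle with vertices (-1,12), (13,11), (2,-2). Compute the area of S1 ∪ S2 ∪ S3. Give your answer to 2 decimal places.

134.14

By inclusion–exclusion:
Individual areas: |S1| = 4, |S2| = 66, |S3| = 96.5.
|S1∩S2| = 3.8.
|S1∩S3| = 3.1157.
|S2∩S3| = 28.3636.
|S1∩S2∩S3| = 2.9157.
|S1 ∪ S2 ∪ S3| = 166.5 − 35.2794 + 2.9157 = 134.14.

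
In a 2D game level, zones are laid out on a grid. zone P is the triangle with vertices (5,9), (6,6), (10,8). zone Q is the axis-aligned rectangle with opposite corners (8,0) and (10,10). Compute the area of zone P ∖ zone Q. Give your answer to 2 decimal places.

5.60

|zone P| = 7, |zone P∩zone Q| = 1.4.
|zone P ∖ zone Q| = |zone P| − |zone P∩zone Q| = 7 − 1.4 = 5.60.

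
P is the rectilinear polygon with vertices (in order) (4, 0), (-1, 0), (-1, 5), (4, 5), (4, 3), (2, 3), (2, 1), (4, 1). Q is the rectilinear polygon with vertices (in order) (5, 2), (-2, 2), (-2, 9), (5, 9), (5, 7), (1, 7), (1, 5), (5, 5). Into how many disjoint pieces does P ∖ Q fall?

1

P ∖ Q is a single connected region.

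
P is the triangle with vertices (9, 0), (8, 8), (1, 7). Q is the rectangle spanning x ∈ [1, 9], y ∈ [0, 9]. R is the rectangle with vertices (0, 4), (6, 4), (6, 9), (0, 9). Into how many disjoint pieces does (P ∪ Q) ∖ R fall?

1

(P ∪ Q) ∖ R is a single connected region.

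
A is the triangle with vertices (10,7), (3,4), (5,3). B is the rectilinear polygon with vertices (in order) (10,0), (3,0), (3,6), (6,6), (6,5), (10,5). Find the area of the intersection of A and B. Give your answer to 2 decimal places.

4.43

The intersection is the polygon with vertices (6,5.286), (6,5), (7.5,5), (5,3), (3,4).
By the shoelace formula its area is 4.43.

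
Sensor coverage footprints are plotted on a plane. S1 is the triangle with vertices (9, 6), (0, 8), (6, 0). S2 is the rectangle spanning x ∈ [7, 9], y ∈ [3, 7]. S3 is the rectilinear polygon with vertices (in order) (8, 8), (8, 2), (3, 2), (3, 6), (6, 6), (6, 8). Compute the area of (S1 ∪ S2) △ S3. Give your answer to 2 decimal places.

|S1 ∪ S2| = 33.8056.
|(S1 ∪ S2) ∩ S3| = 19.3056.
|(S1 ∪ S2) △ S3| = 33.8056 + 24 − 38.6111 = 19.19.

19.19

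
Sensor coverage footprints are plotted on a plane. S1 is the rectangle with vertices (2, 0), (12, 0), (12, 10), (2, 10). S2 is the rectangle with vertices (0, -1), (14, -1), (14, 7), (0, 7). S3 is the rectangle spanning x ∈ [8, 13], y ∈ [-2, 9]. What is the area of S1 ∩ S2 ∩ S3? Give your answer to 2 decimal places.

28.00

The intersection is the polygon with vertices (8,0), (8,7), (12,7), (12,0).
By the shoelace formula its area is 28.00.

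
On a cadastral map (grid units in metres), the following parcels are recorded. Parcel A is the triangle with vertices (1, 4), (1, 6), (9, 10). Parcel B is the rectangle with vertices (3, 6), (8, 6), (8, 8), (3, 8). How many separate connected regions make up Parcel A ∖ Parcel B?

Parcel A ∖ Parcel B splits into 2 disjoint pieces (area 3.6667, area 1.3333).

2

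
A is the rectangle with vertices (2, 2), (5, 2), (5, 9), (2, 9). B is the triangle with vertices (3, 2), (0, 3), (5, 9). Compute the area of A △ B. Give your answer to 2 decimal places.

15.63

|A| = 21, |B| = 11.5, |A∩B| = 8.4333.
|A △ B| = |A| + |B| − 2·|A∩B| = 21 + 11.5 − 16.8667 = 15.63.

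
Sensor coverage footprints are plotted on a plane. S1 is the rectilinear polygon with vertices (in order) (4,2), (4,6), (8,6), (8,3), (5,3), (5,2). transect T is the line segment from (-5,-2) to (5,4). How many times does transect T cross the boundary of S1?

The segment meets the boundary at (4,3.4).

1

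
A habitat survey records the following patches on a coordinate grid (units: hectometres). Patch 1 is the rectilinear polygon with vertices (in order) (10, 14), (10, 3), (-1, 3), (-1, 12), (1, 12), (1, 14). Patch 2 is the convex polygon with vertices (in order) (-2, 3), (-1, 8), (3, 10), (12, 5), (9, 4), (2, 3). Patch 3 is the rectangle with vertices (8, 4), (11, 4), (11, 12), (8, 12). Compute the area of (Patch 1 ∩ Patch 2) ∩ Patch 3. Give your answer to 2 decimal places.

The region (Patch 1 ∩ Patch 2) ∩ Patch 3 is the polygon with vertices (9,4), (8,4), (8,7.222), (10,6.111), (10,4.333).
By the shoelace formula its area is 5.17.

5.17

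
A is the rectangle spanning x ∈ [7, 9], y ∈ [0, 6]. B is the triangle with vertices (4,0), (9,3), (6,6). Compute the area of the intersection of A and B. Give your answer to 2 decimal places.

3.20

The intersection is the polygon with vertices (7,5), (9,3), (7,1.8).
By the shoelace formula its area is 3.20.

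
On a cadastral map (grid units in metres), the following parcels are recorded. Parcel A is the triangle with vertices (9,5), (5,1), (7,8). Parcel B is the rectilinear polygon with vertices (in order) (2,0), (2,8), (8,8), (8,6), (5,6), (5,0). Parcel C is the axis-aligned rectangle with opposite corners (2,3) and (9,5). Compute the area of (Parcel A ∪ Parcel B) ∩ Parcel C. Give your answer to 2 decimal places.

10.29

|Parcel A ∪ Parcel B| = 38.1786.
|(Parcel A ∪ Parcel B) ∩ Parcel C| = 10.29.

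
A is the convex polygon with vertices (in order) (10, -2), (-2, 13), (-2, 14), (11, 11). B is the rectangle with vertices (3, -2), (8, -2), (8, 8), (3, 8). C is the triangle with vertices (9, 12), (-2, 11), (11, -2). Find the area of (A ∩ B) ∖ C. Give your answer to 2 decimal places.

|A ∩ B| = 21.875.
|(A ∩ B) ∩ C| = 21.375.
|(A ∩ B) ∖ C| = 21.875 − 21.375 = 0.50.

0.50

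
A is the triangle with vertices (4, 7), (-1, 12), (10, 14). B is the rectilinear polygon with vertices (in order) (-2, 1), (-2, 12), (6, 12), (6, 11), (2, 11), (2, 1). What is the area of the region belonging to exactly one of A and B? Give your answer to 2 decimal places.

|A| = 32.5, |B| = 48, |A∩B| = 8.5.
|A △ B| = |A| + |B| − 2·|A∩B| = 32.5 + 48 − 17 = 63.50.

63.50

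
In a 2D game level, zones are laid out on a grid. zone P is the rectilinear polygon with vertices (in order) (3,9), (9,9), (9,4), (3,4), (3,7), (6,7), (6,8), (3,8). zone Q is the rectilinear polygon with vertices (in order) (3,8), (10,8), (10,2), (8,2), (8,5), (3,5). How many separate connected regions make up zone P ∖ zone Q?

zone P ∖ zone Q splits into 2 disjoint pieces (area 6, area 5).

2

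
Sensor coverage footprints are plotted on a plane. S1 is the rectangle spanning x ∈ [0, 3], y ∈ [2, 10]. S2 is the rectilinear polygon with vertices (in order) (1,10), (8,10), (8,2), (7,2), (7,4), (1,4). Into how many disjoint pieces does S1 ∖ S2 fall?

S1 ∖ S2 is a single connected region.

1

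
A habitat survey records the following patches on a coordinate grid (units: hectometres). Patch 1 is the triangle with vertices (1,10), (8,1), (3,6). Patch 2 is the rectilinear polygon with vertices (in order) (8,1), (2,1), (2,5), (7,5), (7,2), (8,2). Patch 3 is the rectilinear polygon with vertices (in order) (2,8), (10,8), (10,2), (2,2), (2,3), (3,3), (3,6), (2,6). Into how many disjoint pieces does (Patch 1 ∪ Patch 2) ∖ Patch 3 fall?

(Patch 1 ∪ Patch 2) ∖ Patch 3 splits into 3 disjoint pieces (area 6, area 2, area 0.5556).

3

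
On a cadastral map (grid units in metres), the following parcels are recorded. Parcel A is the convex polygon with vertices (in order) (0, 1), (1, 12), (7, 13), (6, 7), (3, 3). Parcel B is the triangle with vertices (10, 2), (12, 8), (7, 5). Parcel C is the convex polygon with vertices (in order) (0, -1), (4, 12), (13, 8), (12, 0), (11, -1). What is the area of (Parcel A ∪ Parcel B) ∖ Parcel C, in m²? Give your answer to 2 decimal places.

|Parcel A ∪ Parcel B| = 62.5.
|(Parcel A ∪ Parcel B) ∩ Parcel C| = 38.1966.
|(Parcel A ∪ Parcel B) ∖ Parcel C| = 62.5 − 38.1966 = 24.30.

24.30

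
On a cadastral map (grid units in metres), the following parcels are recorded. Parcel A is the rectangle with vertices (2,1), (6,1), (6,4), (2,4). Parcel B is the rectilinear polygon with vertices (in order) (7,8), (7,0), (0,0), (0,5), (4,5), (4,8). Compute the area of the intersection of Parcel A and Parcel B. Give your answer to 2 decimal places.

The intersection is the polygon with vertices (2,1), (2,4), (6,4), (6,1).
By the shoelace formula its area is 12.00.

12.00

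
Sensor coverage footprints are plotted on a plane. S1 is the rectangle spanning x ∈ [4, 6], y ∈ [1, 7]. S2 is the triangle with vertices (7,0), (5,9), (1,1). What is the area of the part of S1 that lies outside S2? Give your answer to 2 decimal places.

|S1| = 12, |S1∩S2| = 11.3056.
|S1 ∖ S2| = |S1| − |S1∩S2| = 12 − 11.3056 = 0.69.

0.69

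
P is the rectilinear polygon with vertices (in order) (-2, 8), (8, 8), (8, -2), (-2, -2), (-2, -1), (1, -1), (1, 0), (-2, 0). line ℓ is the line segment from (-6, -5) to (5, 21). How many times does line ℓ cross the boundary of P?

2

The segment meets the boundary at (-0.5,8), (-2,4.455).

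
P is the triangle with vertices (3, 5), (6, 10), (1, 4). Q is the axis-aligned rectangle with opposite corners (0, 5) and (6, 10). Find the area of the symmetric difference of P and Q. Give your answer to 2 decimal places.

27.67

|P| = 3.5, |Q| = 30, |P∩Q| = 2.9167.
|P △ Q| = |P| + |Q| − 2·|P∩Q| = 3.5 + 30 − 5.8333 = 27.67.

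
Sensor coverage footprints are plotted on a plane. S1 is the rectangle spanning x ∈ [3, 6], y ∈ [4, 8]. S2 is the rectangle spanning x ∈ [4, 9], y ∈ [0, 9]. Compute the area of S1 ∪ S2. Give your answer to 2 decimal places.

49.00

By inclusion–exclusion:
Individual areas: |S1| = 12, |S2| = 45.
|S1∩S2|: x∈[4,6], y∈[4,8] → 2·4 = 8.
|S1 ∪ S2| = 57 − 8 = 49.00.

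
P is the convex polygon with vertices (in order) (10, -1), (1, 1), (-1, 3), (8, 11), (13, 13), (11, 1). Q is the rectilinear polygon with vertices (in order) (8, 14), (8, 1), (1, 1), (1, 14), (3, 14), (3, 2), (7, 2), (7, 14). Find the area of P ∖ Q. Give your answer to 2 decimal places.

|P| = 105, |P∩Q| = 22.8889.
|P ∖ Q| = |P| − |P∩Q| = 105 − 22.8889 = 82.11.

82.11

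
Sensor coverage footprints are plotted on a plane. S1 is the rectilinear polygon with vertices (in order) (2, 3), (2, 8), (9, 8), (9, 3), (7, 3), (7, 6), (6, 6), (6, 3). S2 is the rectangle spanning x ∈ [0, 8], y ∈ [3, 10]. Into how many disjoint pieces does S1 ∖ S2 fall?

S1 ∖ S2 is a single connected region.

1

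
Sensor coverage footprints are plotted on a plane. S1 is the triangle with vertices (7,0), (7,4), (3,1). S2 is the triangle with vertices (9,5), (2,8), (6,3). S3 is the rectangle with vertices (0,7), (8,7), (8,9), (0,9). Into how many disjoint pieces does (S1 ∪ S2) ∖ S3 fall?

(S1 ∪ S2) ∖ S3 is a single connected region.

1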